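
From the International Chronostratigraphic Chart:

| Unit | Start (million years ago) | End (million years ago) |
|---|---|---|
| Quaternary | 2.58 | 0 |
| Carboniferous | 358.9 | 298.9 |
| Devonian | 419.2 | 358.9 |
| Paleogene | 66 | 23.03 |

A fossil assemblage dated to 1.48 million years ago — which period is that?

1.48 Ma lies between 2.58 and 0 Ma, so it falls in the Quaternary.

Quaternary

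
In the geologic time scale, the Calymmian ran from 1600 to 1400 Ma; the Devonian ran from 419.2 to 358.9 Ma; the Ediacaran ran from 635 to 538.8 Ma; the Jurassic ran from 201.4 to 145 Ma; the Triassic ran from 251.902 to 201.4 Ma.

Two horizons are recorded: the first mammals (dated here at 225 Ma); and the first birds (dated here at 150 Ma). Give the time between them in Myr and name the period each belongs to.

Elapsed time: 225 − 150 = 75 Myr.
225 Ma lies within 251.902–201.4 Ma: Triassic.
150 Ma lies within 201.4–145 Ma: Jurassic.

75 million years apart; the first in the Triassic, the second in the Jurassic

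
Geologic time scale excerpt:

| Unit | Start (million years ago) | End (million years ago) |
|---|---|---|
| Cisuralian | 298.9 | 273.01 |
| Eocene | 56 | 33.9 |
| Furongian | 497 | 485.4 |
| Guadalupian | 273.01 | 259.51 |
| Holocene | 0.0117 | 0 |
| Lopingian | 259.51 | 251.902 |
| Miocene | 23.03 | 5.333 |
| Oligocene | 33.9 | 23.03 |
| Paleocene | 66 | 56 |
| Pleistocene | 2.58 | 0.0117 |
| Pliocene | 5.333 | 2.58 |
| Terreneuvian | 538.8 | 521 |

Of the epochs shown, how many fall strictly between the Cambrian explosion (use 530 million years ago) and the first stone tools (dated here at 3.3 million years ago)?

530 Ma sits inside the Terreneuvian (538.8–521) and 3.3 Ma inside the Pliocene (5.333–2.58); neither of those is wholly between the two dates.
The listed epochs lying completely between them are Furongian, Cisuralian, Guadalupian, Lopingian, Paleocene, Eocene, Oligocene, Miocene — 8 in all.

8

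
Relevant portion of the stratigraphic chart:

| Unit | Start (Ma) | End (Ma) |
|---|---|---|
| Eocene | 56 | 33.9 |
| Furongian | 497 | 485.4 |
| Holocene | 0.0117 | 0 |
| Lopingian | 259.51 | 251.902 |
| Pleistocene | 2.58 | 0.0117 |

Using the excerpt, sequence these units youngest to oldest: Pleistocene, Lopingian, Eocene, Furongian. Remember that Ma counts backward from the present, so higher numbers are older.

Read off each span (Ma): Pleistocene 2.58–0.0117; Lopingian 259.51–251.902; Eocene 56–33.9; Furongian 497–485.4.
Larger Ma is older, so oldest→youngest is Furongian, Lopingian, Eocene, Pleistocene; reverse it for youngest→oldest.

Pleistocene → Eocene → Lopingian → Furongian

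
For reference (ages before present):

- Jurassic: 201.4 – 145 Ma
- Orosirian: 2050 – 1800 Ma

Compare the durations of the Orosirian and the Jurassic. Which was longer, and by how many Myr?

Orosirian: 2050 − 1800 = 250 Myr.
Jurassic: 201.4 − 145 = 56.4 Myr.
Difference: 250 − 56.4 = 193.6 Myr, so the Orosirian was longer.

Orosirian, by 193.6 million years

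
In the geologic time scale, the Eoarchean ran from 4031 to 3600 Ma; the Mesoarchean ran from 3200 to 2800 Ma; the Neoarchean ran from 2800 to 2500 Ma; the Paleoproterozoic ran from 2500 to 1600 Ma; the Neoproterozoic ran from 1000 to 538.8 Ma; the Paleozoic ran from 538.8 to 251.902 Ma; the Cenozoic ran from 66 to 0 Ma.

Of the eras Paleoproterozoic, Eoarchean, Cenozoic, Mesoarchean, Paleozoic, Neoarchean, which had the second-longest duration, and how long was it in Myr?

Eoarchean, 431 million years

Start − end for each: Paleoproterozoic 2500 − 1600 = 900; Eoarchean 4031 − 3600 = 431; Cenozoic 66 − 0 = 66; Mesoarchean 3200 − 2800 = 400; Paleozoic 538.8 − 251.902 = 286.898; Neoarchean 2800 − 2500 = 300.
Ranking these from longest: Paleoproterozoic > Eoarchean > Mesoarchean > Neoarchean > Paleozoic > Cenozoic.
Position 2 in that ranking is Eoarchean, which lasted 431 Myr.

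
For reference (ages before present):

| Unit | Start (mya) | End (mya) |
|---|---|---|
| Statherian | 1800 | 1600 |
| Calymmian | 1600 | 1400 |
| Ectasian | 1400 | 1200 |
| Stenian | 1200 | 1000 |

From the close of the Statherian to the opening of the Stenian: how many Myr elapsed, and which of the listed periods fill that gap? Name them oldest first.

End of Statherian = 1600 Ma; start of Stenian = 1200 Ma.
Gap = 1600 − 1200 = 400 Myr.
Periods wholly inside 1600–1200 Ma: Calymmian (1600–1400), Ectasian (1400–1200).

400 million years; Calymmian, Ectasian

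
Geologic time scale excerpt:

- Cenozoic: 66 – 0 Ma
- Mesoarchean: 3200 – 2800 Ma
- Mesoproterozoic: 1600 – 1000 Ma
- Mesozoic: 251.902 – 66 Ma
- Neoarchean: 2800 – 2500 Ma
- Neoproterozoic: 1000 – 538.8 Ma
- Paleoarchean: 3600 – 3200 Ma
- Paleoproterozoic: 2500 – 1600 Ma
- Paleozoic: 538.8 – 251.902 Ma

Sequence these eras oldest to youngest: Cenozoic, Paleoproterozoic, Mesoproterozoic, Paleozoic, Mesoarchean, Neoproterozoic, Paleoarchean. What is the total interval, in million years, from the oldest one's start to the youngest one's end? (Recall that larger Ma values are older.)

Paleoarchean, Mesoarchean, Paleoproterozoic, Mesoproterozoic, Neoproterozoic, Paleozoic, Cenozoic; total span 3600 Myr

From the excerpt: Cenozoic 66–0; Paleoproterozoic 2500–1600; Mesoproterozoic 1600–1000; Paleozoic 538.8–251.902; Mesoarchean 3200–2800; Neoproterozoic 1000–538.8; Paleoarchean 3600–3200 (Ma).
Larger Ma is earlier, so the oldest is Paleoarchean and the youngest is Cenozoic; oldest to youngest: Paleoarchean, Mesoarchean, Paleoproterozoic, Mesoproterozoic, Neoproterozoic, Paleozoic, Cenozoic.
Oldest start 3600 minus youngest end 0 gives 3600 Myr overall.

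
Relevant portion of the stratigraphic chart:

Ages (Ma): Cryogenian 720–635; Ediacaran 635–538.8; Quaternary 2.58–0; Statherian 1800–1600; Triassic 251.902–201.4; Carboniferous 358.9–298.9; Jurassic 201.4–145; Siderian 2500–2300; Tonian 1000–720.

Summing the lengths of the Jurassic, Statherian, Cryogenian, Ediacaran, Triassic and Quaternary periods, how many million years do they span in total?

490.682 million years

Duration is start − end for each: (201.4 − 145) + (1800 − 1600) + (720 − 635) + (635 − 538.8) + (251.902 − 201.4) + (2.58 − 0).
That is 56.4 + 200 + 85 + 96.2 + 50.502 + 2.58, which totals 490.682 million years.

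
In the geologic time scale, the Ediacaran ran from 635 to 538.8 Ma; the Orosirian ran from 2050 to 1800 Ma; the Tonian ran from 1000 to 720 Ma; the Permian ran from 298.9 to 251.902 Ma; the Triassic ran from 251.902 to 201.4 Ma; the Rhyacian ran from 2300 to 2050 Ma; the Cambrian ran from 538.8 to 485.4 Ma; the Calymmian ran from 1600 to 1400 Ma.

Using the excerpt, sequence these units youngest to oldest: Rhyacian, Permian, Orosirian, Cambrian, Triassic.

Read off each span (Ma): Rhyacian 2300–2050; Permian 298.9–251.902; Orosirian 2050–1800; Cambrian 538.8–485.4; Triassic 251.902–201.4.
Larger Ma is older, so oldest→youngest is Rhyacian, Orosirian, Cambrian, Permian, Triassic; reverse it for youngest→oldest.

Triassic, then Permian, then Cambrian, then Orosirian, then Rhyacian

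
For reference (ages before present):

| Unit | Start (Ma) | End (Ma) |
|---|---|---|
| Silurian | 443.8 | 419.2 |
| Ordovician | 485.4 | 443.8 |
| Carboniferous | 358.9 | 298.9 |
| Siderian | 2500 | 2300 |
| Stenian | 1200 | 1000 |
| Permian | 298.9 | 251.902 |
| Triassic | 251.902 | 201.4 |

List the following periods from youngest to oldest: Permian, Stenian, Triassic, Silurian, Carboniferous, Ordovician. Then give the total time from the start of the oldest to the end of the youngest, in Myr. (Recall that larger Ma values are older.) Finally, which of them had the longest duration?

From the excerpt: Permian 298.9–251.902; Stenian 1200–1000; Triassic 251.902–201.4; Silurian 443.8–419.2; Carboniferous 358.9–298.9; Ordovician 485.4–443.8 (Ma).
Larger Ma is earlier, so the oldest is Stenian and the youngest is Triassic; youngest to oldest: Triassic, Permian, Carboniferous, Silurian, Ordovician, Stenian.
Oldest start 1200 minus youngest end 201.4 gives 998.6 Myr overall.
Individual lengths (start − end): Carboniferous 60; Ordovician 41.6; Triassic 50.502; Permian 46.998; Silurian 24.6; Stenian 200. The largest is Stenian at 200 Myr.

Triassic → Permian → Carboniferous → Silurian → Ordovician → Stenian; total span 998.6 Myr; longest is Stenian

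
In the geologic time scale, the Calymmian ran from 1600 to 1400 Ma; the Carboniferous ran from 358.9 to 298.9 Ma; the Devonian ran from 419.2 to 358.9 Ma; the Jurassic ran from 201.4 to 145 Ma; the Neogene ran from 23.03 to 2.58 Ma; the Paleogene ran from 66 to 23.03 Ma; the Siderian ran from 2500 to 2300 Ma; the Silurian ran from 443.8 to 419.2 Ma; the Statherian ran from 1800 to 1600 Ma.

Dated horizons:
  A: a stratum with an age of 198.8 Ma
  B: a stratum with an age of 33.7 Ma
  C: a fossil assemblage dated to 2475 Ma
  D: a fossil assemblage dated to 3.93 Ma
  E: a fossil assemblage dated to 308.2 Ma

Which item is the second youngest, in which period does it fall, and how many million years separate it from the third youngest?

B, in the Paleogene; 165.1 million years to A

Smaller Ma means younger, so youngest first: D 3.93 < B 33.7 < A 198.8 < E 308.2 < C 2475.
Counting 2 along gives B (33.7 Ma); the excerpt puts that inside the Paleogene, 66–23.03 Ma.
Next in line is A (198.8 Ma), and 198.8 − 33.7 = 165.1 Myr.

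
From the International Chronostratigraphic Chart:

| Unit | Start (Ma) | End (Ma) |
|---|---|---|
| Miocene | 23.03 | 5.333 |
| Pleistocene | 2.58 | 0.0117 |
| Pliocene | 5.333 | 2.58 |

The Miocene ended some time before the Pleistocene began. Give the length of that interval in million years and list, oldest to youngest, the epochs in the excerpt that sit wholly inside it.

The Miocene closes at 5.333 Ma and the Pleistocene opens at 2.58 Ma, so the interval is 5.333 − 2.58 = 2.753 Myr.
An epoch fits inside if it starts at or after 5.333 Ma and ends at or before 2.58 Ma; oldest first that gives Pliocene.

2.753 million years; Pliocene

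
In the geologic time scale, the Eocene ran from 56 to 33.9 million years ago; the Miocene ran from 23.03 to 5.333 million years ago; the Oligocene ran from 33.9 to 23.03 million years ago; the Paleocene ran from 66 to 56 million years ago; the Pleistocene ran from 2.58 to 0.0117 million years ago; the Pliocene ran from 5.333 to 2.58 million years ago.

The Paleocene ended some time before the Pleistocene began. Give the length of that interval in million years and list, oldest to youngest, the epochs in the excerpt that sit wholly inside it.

53.42 million years; Eocene, Oligocene, Miocene, Pliocene

End of Paleocene = 56 Ma; start of Pleistocene = 2.58 Ma.
Gap = 56 − 2.58 = 53.42 Myr.
Epochs wholly inside 56–2.58 Ma: Eocene (56–33.9), Oligocene (33.9–23.03), Miocene (23.03–5.333), Pliocene (5.333–2.58).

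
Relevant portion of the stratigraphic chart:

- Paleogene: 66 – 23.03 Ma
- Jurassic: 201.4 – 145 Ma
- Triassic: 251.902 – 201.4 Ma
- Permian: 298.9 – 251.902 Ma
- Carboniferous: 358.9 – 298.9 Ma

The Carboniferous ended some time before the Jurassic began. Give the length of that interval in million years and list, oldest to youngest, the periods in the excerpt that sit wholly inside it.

97.5 million years; Permian, Triassic

End of Carboniferous = 298.9 Ma; start of Jurassic = 201.4 Ma.
Gap = 298.9 − 201.4 = 97.5 Myr.
Periods wholly inside 298.9–201.4 Ma: Permian (298.9–251.902), Triassic (251.902–201.4).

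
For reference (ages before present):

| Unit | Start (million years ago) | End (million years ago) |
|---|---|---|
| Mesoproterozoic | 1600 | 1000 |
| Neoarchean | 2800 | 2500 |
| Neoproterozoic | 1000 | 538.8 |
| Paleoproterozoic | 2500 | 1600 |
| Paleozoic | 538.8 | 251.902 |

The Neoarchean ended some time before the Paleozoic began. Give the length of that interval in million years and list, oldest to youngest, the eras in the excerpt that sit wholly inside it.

End of Neoarchean = 2500 Ma; start of Paleozoic = 538.8 Ma.
Gap = 2500 − 538.8 = 1961.2 Myr.
Eras wholly inside 2500–538.8 Ma: Paleoproterozoic (2500–1600), Mesoproterozoic (1600–1000), Neoproterozoic (1000–538.8).

1961.2 million years; Paleoproterozoic, Mesoproterozoic, Neoproterozoic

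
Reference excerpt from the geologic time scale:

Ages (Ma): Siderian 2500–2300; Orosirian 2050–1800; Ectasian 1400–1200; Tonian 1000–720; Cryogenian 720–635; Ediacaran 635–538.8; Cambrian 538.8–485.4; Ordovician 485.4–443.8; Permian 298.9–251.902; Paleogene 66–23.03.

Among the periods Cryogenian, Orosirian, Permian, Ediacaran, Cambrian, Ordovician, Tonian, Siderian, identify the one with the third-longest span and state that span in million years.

Durations: Cryogenian 85; Orosirian 250; Permian 46.998; Ediacaran 96.2; Cambrian 53.4; Ordovician 41.6; Tonian 280; Siderian 200 Myr.
Sorted longest-first: Tonian (280), Orosirian (250), Siderian (200), Ediacaran (96.2), Cryogenian (85), Cambrian (53.4), Permian (46.998), Ordovician (41.6).
The third longest is Siderian at 200 Myr.

Siderian, 200 million years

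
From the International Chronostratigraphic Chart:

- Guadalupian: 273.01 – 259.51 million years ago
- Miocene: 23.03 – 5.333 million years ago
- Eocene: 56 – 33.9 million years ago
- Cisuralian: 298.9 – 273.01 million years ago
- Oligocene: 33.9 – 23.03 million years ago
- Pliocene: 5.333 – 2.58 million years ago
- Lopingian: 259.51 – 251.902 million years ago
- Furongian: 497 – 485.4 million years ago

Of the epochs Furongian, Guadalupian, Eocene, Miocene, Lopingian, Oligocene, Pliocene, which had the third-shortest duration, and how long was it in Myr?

Oligocene, 10.87 million years

Start − end for each: Furongian 497 − 485.4 = 11.6; Guadalupian 273.01 − 259.51 = 13.5; Eocene 56 − 33.9 = 22.1; Miocene 23.03 − 5.333 = 17.697; Lopingian 259.51 − 251.902 = 7.608; Oligocene 33.9 − 23.03 = 10.87; Pliocene 5.333 − 2.58 = 2.753.
Ranking these from shortest: Pliocene < Lopingian < Oligocene < Furongian < Guadalupian < Miocene < Eocene.
Position 3 in that ranking is Oligocene, which lasted 10.87 Myr.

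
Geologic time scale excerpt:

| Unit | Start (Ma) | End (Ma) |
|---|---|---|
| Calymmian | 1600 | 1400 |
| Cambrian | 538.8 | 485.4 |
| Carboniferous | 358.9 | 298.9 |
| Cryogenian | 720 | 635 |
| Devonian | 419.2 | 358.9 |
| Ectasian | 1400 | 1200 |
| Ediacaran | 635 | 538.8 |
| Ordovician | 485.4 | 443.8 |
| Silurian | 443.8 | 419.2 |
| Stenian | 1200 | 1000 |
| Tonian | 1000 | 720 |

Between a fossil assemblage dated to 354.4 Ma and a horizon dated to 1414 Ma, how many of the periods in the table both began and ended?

9

1414 Ma sits inside the Calymmian (1600–1400) and 354.4 Ma inside the Carboniferous (358.9–298.9); neither of those is wholly between the two dates.
The listed periods lying completely between them are Ectasian, Stenian, Tonian, Cryogenian, Ediacaran, Cambrian, Ordovician, Silurian, Devonian — 9 in all.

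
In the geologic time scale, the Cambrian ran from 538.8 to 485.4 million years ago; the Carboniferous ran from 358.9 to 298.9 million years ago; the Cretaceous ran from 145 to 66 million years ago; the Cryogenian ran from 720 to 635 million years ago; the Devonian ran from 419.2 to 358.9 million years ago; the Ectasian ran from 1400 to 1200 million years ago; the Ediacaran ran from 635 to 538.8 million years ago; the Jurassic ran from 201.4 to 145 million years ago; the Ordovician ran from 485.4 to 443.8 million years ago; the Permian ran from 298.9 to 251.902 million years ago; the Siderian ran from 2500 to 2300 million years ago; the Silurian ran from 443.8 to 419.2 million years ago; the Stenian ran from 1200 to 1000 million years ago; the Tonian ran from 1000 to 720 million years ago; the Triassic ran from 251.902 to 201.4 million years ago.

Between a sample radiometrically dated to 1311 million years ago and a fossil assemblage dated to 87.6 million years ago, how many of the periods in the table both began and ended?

1311 Ma sits inside the Ectasian (1400–1200) and 87.6 Ma inside the Cretaceous (145–66); neither of those is wholly between the two dates.
The listed periods lying completely between them are Stenian, Tonian, Cryogenian, Ediacaran, Cambrian, Ordovician, Silurian, Devonian, Carboniferous, Permian, Triassic, Jurassic — 12 in all.

12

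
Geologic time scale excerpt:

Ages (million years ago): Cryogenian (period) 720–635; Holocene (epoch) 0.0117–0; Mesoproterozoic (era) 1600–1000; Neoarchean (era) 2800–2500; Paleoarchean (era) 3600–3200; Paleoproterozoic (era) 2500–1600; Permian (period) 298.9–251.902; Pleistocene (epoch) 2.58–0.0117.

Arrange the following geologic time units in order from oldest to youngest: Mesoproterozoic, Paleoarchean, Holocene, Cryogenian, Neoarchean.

Paleoarchean, Neoarchean, Mesoproterozoic, Cryogenian, Holocene

Sorting by start age (descending Ma, since larger Ma = older): Paleoarchean began 3600, Neoarchean began 2800, Mesoproterozoic began 1600, Cryogenian began 720, Holocene began 0.0117.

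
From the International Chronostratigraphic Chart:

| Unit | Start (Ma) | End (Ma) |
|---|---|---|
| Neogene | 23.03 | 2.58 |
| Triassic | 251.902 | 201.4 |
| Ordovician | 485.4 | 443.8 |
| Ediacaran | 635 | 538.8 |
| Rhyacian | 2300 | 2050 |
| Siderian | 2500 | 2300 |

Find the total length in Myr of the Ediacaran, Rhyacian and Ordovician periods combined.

Each duration: Ediacaran = 96.2; Rhyacian = 250; Ordovician = 41.6.
Sum: 96.2 + 250 + 41.6 = 387.8 Myr.

387.8 million years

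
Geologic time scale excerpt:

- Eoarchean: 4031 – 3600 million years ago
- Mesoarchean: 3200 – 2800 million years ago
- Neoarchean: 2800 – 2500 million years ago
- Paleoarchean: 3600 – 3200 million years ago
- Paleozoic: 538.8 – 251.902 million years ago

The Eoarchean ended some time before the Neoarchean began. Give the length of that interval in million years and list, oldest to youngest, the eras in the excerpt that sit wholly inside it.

The Eoarchean closes at 3600 Ma and the Neoarchean opens at 2800 Ma, so the interval is 3600 − 2800 = 800 Myr.
An era fits inside if it starts at or after 3600 Ma and ends at or before 2800 Ma; oldest first that gives Paleoarchean, Mesoarchean.

800 million years; Paleoarchean, Mesoarchean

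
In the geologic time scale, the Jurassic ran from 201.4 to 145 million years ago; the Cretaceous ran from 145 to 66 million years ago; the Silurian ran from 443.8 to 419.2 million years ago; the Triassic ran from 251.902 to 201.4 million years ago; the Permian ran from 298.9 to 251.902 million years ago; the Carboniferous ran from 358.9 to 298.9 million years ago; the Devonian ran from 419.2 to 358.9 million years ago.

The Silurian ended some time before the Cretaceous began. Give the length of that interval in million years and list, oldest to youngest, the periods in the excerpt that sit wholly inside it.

274.2 million years; Devonian, Carboniferous, Permian, Triassic, Jurassic

The Silurian closes at 419.2 Ma and the Cretaceous opens at 145 Ma, so the interval is 419.2 − 145 = 274.2 Myr.
A period fits inside if it starts at or after 419.2 Ma and ends at or before 145 Ma; oldest first that gives Devonian, Carboniferous, Permian, Triassic, Jurassic.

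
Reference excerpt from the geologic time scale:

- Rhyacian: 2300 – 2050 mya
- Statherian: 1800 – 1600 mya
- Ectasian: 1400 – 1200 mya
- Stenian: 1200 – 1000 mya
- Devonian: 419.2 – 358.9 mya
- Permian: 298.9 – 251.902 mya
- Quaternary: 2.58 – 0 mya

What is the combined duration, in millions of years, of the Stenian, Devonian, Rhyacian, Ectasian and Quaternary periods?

Duration is start − end for each: (1200 − 1000) + (419.2 − 358.9) + (2300 − 2050) + (1400 − 1200) + (2.58 − 0).
That is 200 + 60.3 + 250 + 200 + 2.58, which totals 712.88 million years.

712.88 million years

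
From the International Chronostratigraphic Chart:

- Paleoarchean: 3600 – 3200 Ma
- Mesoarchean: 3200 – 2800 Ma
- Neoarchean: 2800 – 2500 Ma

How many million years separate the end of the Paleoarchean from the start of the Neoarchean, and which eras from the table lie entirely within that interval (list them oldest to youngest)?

400 million years; Mesoarchean

End of Paleoarchean = 3200 Ma; start of Neoarchean = 2800 Ma.
Gap = 3200 − 2800 = 400 Myr.
Eras wholly inside 3200–2800 Ma: Mesoarchean (3200–2800).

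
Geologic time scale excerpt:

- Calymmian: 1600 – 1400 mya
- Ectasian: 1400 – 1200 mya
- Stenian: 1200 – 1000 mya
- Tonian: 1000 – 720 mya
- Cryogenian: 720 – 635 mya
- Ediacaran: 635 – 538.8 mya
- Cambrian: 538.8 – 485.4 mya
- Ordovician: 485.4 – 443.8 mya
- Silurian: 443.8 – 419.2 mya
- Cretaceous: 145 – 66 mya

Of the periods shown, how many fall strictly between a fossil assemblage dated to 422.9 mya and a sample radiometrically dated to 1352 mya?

1352 Ma sits inside the Ectasian (1400–1200) and 422.9 Ma inside the Silurian (443.8–419.2); neither of those is wholly between the two dates.
The listed periods lying completely between them are Stenian, Tonian, Cryogenian, Ediacaran, Cambrian, Ordovician — 6 in all.

6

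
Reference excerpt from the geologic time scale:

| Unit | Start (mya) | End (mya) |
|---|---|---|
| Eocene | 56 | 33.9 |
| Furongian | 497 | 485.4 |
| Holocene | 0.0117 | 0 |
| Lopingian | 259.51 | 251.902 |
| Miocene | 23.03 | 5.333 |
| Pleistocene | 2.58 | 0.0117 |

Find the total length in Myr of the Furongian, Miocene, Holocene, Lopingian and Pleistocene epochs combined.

39.485 million years

Each duration: Furongian = 11.6; Miocene = 17.697; Holocene = 0.0117; Lopingian = 7.608; Pleistocene = 2.5683.
Sum: 11.6 + 17.697 + 0.0117 + 7.608 + 2.5683 = 39.485 Myr.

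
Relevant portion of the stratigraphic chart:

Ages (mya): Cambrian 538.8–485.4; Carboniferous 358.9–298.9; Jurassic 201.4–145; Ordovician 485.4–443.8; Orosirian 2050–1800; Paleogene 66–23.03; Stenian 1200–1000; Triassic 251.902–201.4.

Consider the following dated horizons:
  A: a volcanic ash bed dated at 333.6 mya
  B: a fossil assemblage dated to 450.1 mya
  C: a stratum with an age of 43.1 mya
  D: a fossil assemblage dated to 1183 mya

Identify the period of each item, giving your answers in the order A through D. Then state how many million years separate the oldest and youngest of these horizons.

A — Carboniferous; B — Ordovician; C — Paleogene; D — Stenian; span 1139.9 million years

Match each age against the start–end ranges in the excerpt: A = 333.6 Ma → Carboniferous (358.9–298.9); B = 450.1 Ma → Ordovician (485.4–443.8); C = 43.1 Ma → Paleogene (66–23.03); D = 1183 Ma → Stenian (1200–1000).
The largest age is 1183 Ma and the smallest is 43.1 Ma; their difference is 1139.9 Myr.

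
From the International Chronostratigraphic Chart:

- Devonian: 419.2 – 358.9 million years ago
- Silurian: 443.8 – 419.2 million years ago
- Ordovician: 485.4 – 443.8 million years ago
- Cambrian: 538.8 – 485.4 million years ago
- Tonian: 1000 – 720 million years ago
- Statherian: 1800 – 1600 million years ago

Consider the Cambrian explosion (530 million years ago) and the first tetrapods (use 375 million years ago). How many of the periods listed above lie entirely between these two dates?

2

The older date is 530 Ma and the younger is 375 Ma.
Periods with start < 530 and end > 375 Ma: Ordovician (485.4–443.8), Silurian (443.8–419.2).
That is 2 complete periods.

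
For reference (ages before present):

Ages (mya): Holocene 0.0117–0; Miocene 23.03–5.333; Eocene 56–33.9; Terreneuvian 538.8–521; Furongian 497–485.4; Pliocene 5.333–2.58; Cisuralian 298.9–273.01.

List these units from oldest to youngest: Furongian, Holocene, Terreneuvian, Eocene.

Read off each span (Ma): Furongian 497–485.4; Holocene 0.0117–0; Terreneuvian 538.8–521; Eocene 56–33.9.
Larger Ma is older, so oldest→youngest is Terreneuvian, Furongian, Eocene, Holocene.

Terreneuvian, Furongian, Eocene, Holocene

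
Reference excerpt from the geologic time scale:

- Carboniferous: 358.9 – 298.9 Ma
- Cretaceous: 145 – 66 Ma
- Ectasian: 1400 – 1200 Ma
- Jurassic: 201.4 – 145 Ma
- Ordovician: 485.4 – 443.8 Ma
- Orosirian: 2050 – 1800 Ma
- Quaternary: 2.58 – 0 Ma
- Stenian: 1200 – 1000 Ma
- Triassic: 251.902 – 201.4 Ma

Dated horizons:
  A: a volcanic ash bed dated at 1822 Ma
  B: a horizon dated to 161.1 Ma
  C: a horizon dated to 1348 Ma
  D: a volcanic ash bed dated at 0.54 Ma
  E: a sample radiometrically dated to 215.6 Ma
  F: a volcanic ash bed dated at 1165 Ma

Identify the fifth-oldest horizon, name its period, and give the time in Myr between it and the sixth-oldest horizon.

B, in the Jurassic; 160.56 million years to D

Larger Ma means older, so oldest first: A 1822 > C 1348 > F 1165 > E 215.6 > B 161.1 > D 0.54.
Counting 5 along gives B (161.1 Ma); the excerpt puts that inside the Jurassic, 201.4–145 Ma.
Next in line is D (0.54 Ma), and 161.1 − 0.54 = 160.56 Myr.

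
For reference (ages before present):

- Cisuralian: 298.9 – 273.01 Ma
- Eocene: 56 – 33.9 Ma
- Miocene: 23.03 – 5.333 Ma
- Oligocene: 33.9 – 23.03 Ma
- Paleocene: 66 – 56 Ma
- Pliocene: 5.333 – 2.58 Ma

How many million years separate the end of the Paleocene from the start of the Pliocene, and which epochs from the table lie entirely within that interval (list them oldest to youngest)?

50.667 million years; Eocene, Oligocene, Miocene

End of Paleocene = 56 Ma; start of Pliocene = 5.333 Ma.
Gap = 56 − 5.333 = 50.667 Myr.
Epochs wholly inside 56–5.333 Ma: Eocene (56–33.9), Oligocene (33.9–23.03), Miocene (23.03–5.333).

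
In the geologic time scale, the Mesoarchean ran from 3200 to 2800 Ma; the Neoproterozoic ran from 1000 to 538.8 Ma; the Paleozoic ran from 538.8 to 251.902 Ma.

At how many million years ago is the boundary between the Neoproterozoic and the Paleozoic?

The Neoproterozoic ends and the Paleozoic begins at 538.8 Ma.

538.8 Ma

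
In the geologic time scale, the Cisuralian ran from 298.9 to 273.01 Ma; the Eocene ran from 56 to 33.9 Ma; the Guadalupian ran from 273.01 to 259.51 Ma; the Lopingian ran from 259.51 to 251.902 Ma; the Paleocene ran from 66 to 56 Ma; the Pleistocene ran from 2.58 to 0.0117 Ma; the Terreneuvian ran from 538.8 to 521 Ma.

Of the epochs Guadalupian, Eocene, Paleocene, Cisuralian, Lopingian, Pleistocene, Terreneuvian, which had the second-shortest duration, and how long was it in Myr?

Start − end for each: Guadalupian 273.01 − 259.51 = 13.5; Eocene 56 − 33.9 = 22.1; Paleocene 66 − 56 = 10; Cisuralian 298.9 − 273.01 = 25.89; Lopingian 259.51 − 251.902 = 7.608; Pleistocene 2.58 − 0.0117 = 2.5683; Terreneuvian 538.8 − 521 = 17.8.
Ranking these from shortest: Pleistocene < Lopingian < Paleocene < Guadalupian < Terreneuvian < Eocene < Cisuralian.
Position 2 in that ranking is Lopingian, which lasted 7.608 Myr.

Lopingian, 7.608 million years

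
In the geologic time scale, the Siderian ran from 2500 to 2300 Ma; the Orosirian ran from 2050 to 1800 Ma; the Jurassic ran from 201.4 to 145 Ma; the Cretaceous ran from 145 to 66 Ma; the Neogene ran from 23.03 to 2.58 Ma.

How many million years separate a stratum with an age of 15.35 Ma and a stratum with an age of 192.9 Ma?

177.55 million years

192.9 − 15.35 = 177.55 million years.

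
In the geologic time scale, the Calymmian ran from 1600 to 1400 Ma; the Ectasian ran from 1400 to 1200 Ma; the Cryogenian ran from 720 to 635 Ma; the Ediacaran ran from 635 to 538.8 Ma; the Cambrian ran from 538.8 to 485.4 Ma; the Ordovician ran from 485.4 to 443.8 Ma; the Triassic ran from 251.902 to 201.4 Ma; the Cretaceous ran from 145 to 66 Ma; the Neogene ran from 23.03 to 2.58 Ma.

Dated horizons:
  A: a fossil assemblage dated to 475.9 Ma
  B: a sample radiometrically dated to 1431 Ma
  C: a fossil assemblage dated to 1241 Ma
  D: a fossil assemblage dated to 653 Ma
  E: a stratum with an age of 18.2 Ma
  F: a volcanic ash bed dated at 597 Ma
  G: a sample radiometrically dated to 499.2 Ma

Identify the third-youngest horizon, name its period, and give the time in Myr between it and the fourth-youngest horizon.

Sorted youngest-first by Ma: E (18.2), A (475.9), G (499.2), F (597), D (653), C (1241), B (1431).
The third youngest is G at 499.2 Ma, which lies in 538.8–485.4 Ma: the Cambrian.
The fourth youngest is F at 597 Ma; separation = |499.2 − 597| = 97.8 Myr.

G, in the Cambrian; 97.8 million years to F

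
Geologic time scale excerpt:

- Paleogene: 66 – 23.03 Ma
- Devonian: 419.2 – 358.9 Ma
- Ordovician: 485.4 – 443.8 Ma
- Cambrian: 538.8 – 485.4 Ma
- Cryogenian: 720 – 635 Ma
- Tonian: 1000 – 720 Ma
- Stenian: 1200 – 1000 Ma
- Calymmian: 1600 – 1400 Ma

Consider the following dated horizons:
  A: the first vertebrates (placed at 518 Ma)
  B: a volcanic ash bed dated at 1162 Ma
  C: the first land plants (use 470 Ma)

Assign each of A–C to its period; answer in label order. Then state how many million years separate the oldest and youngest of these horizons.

A — Cambrian; B — Stenian; C — Ordovician; span 692 million years

A: 518 Ma lies in 538.8–485.4 Ma, so Cambrian.
B: 1162 Ma lies in 1200–1000 Ma, so Stenian.
C: 470 Ma lies in 485.4–443.8 Ma, so Ordovician.
Oldest = 1162 Ma, youngest = 470 Ma → span 692 Myr.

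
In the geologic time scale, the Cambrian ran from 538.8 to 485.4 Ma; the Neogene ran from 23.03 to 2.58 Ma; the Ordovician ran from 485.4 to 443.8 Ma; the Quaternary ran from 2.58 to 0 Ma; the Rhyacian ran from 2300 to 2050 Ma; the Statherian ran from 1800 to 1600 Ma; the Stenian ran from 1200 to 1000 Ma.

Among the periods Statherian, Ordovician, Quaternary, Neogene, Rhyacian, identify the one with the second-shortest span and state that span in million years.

Neogene, 20.45 million years

Start − end for each: Statherian 1800 − 1600 = 200; Ordovician 485.4 − 443.8 = 41.6; Quaternary 2.58 − 0 = 2.58; Neogene 23.03 − 2.58 = 20.45; Rhyacian 2300 − 2050 = 250.
Ranking these from shortest: Quaternary < Neogene < Ordovician < Statherian < Rhyacian.
Position 2 in that ranking is Neogene, which lasted 20.45 Myr.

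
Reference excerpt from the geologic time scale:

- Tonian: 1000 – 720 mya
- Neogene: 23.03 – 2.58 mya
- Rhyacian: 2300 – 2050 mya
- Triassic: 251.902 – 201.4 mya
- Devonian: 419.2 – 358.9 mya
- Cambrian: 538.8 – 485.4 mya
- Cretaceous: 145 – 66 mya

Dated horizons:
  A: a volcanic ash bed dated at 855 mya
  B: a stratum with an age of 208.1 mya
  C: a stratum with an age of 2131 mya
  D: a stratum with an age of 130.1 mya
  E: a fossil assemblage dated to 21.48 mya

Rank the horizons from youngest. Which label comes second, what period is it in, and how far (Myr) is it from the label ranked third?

Sorted youngest-first by Ma: E (21.48), D (130.1), B (208.1), A (855), C (2131).
The second youngest is D at 130.1 Ma, which lies in 145–66 Ma: the Cretaceous.
The third youngest is B at 208.1 Ma; separation = |130.1 − 208.1| = 78 Myr.

D, in the Cretaceous; 78 million years to B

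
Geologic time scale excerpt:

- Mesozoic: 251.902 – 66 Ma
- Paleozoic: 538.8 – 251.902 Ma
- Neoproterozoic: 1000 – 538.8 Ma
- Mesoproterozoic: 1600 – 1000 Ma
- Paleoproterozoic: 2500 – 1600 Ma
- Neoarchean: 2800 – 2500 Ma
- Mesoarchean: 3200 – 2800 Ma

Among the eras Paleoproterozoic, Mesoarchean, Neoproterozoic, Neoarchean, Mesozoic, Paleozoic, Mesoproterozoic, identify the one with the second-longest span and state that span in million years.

Mesoproterozoic, 600 million years

Durations: Paleoproterozoic 900; Mesoarchean 400; Neoproterozoic 461.2; Neoarchean 300; Mesozoic 185.902; Paleozoic 286.898; Mesoproterozoic 600 Myr.
Sorted longest-first: Paleoproterozoic (900), Mesoproterozoic (600), Neoproterozoic (461.2), Mesoarchean (400), Neoarchean (300), Paleozoic (286.898), Mesozoic (185.902).
The second longest is Mesoproterozoic at 600 Myr.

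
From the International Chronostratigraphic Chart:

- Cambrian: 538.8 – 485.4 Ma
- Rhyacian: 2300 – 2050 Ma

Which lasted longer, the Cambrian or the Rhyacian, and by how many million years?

Cambrian: 538.8 − 485.4 = 53.4 Myr.
Rhyacian: 2300 − 2050 = 250 Myr.
Difference: 250 − 53.4 = 196.6 Myr, so the Rhyacian was longer.

Rhyacian, by 196.6 million years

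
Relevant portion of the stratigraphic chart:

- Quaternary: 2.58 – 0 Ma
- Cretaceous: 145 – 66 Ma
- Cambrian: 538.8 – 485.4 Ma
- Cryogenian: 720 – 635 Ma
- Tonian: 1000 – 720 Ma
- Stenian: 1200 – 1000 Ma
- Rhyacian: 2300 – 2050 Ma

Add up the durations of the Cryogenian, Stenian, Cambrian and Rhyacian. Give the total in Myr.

588.4 million years

Duration is start − end for each: (720 − 635) + (1200 − 1000) + (538.8 − 485.4) + (2300 − 2050).
That is 85 + 200 + 53.4 + 250, which totals 588.4 million years.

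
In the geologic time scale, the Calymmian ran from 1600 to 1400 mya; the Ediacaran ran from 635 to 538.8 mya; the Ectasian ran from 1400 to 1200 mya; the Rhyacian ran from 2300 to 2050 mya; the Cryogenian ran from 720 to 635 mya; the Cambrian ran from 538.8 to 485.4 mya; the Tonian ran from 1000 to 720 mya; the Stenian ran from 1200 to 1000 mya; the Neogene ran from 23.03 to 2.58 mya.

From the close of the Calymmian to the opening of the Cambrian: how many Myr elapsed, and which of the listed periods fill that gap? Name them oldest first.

861.2 million years; Ectasian, Stenian, Tonian, Cryogenian, Ediacaran

The Calymmian closes at 1400 Ma and the Cambrian opens at 538.8 Ma, so the interval is 1400 − 538.8 = 861.2 Myr.
A period fits inside if it starts at or after 1400 Ma and ends at or before 538.8 Ma; oldest first that gives Ectasian, Stenian, Tonian, Cryogenian, Ediacaran.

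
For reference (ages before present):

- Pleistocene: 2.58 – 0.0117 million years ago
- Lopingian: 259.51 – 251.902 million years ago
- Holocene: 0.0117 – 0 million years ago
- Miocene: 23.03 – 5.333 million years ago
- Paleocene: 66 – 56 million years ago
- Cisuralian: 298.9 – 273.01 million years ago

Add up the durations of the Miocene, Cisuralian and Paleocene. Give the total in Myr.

53.587 million years

Each duration: Miocene = 17.697; Cisuralian = 25.89; Paleocene = 10.
Sum: 17.697 + 25.89 + 10 = 53.587 Myr.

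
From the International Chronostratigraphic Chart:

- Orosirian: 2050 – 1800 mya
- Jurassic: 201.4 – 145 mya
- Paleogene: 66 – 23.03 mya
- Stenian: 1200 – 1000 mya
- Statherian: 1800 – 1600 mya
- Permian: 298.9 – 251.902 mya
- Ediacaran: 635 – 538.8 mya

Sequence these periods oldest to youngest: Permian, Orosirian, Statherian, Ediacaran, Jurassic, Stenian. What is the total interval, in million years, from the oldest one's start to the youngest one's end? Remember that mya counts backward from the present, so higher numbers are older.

Orosirian → Statherian → Stenian → Ediacaran → Permian → Jurassic; total span 1905 Myr

From the excerpt: Permian 298.9–251.902; Orosirian 2050–1800; Statherian 1800–1600; Ediacaran 635–538.8; Jurassic 201.4–145; Stenian 1200–1000 (Ma).
Larger Ma is earlier, so the oldest is Orosirian and the youngest is Jurassic; oldest to youngest: Orosirian, Statherian, Stenian, Ediacaran, Permian, Jurassic.
Oldest start 2050 minus youngest end 145 gives 1905 Myr overall.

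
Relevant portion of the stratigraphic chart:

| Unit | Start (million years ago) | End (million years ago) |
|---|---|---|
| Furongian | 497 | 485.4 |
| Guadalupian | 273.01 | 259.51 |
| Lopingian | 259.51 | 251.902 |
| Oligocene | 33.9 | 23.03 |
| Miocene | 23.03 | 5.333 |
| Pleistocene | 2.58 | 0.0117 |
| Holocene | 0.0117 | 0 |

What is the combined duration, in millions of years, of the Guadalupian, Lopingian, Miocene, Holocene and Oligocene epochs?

Duration is start − end for each: (273.01 − 259.51) + (259.51 − 251.902) + (23.03 − 5.333) + (0.0117 − 0) + (33.9 − 23.03).
That is 13.5 + 7.608 + 17.697 + 0.0117 + 10.87, which totals 49.6867 million years.

49.6867 million years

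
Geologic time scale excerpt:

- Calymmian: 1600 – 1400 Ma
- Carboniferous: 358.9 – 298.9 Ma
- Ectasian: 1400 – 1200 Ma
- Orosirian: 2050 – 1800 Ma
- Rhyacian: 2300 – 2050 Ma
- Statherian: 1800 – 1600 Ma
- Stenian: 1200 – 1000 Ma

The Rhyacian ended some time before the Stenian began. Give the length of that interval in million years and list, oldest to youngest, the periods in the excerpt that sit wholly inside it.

The Rhyacian closes at 2050 Ma and the Stenian opens at 1200 Ma, so the interval is 2050 − 1200 = 850 Myr.
A period fits inside if it starts at or after 2050 Ma and ends at or before 1200 Ma; oldest first that gives Orosirian, Statherian, Calymmian, Ectasian.

850 million years; Orosirian, Statherian, Calymmian, Ectasian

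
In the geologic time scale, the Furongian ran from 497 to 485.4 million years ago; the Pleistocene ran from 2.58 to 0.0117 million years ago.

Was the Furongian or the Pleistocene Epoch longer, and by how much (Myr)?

Furongian, by 9.0317 million years

Furongian: 497 − 485.4 = 11.6 Myr.
Pleistocene: 2.58 − 0.0117 = 2.5683 Myr.
Difference: 11.6 − 2.5683 = 9.0317 Myr, so the Furongian was longer.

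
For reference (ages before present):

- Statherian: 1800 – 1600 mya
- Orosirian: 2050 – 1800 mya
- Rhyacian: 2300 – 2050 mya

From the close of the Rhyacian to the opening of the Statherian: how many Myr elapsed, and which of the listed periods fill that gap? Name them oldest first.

250 million years; Orosirian

The Rhyacian closes at 2050 Ma and the Statherian opens at 1800 Ma, so the interval is 2050 − 1800 = 250 Myr.
A period fits inside if it starts at or after 2050 Ma and ends at or before 1800 Ma; oldest first that gives Orosirian.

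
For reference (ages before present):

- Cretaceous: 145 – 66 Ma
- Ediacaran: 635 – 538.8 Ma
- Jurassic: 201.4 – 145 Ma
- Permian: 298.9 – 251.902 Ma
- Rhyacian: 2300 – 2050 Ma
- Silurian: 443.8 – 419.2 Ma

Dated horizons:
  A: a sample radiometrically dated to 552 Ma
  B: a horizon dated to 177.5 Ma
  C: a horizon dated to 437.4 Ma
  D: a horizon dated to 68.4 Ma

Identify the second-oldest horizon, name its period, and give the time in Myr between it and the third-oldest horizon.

Larger Ma means older, so oldest first: A 552 > C 437.4 > B 177.5 > D 68.4.
Counting 2 along gives C (437.4 Ma); the excerpt puts that inside the Silurian, 443.8–419.2 Ma.
Next in line is B (177.5 Ma), and 437.4 − 177.5 = 259.9 Myr.

C, in the Silurian; 259.9 million years to B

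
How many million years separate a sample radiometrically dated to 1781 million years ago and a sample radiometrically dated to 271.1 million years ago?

1781 − 271.1 = 1509.9 million years.

1509.9 million years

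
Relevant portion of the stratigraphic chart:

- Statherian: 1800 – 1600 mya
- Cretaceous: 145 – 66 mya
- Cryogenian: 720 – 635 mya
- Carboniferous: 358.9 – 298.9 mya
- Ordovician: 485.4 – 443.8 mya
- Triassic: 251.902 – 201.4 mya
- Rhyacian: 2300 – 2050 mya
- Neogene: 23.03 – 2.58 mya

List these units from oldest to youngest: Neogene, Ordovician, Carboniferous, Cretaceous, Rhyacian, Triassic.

The oldest of these is Rhyacian (starts 2300 Ma) and the youngest is Neogene (ends 2.58 Ma).
In between, by decreasing start age: Ordovician (485.4), Carboniferous (358.9), Triassic (251.902), Cretaceous (145).

Rhyacian → Ordovician → Carboniferous → Triassic → Cretaceous → Neogene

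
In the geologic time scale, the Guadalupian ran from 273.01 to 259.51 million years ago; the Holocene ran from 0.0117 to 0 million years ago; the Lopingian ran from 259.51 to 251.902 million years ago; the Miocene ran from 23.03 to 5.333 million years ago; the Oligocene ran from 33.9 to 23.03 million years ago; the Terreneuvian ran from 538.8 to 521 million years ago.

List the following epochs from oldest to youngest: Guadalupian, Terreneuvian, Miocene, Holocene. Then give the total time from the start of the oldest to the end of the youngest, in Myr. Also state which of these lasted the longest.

Terreneuvian, Guadalupian, Miocene, Holocene; total span 538.8 Myr; longest is Terreneuvian

From the excerpt: Guadalupian 273.01–259.51; Terreneuvian 538.8–521; Miocene 23.03–5.333; Holocene 0.0117–0 (Ma).
Larger Ma is earlier, so the oldest is Terreneuvian and the youngest is Holocene; oldest to youngest: Terreneuvian, Guadalupian, Miocene, Holocene.
Oldest start 538.8 minus youngest end 0 gives 538.8 Myr overall.
Individual lengths (start − end): Guadalupian 13.5; Miocene 17.697; Holocene 0.0117; Terreneuvian 17.8. The largest is Terreneuvian at 17.8 Myr.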